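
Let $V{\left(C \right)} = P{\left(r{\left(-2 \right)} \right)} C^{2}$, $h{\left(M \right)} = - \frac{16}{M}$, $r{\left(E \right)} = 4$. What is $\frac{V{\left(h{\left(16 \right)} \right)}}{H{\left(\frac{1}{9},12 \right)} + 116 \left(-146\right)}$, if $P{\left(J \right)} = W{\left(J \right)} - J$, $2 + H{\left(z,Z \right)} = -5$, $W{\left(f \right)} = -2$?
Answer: $\frac{6}{16943} \approx 0.00035413$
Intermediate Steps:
$H{\left(z,Z \right)} = -7$ ($H{\left(z,Z \right)} = -2 - 5 = -7$)
$P{\left(J \right)} = -2 - J$
$V{\left(C \right)} = - 6 C^{2}$ ($V{\left(C \right)} = \left(-2 - 4\right) C^{2} = - 6 C^{2}$)
$\frac{V{\left(h{\left(16 \right)} \right)}}{H{\left(\frac{1}{9},12 \right)} + 116 \left(-146\right)} = \frac{\left(-6\right) \left(- \frac{16}{16}\right)^{2}}{-7 + 116 \left(-146\right)} = \frac{\left(-6\right) \left(\left(-16\right) \frac{1}{16}\right)^{2}}{-7 - 16936} = \frac{\left(-6\right) \left(-1\right)^{2}}{-16943} = \left(-6\right) 1 \left(- \frac{1}{16943}\right) = \left(-6\right) \left(- \frac{1}{16943}\right) = \frac{6}{16943}$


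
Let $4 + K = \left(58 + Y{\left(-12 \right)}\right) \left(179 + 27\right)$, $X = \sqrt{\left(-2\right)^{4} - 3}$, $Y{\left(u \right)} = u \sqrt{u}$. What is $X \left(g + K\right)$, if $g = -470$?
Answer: $11474 \sqrt{13} - 4944 i \sqrt{39} \approx 41370.0 - 30875.0 i$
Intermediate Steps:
$Y{\left(u \right)} = u^{\frac{3}{2}}$
$X = \sqrt{13}$ ($X = \sqrt{16 - 3} = \sqrt{13} \approx 3.6056$)
$K = 11944 - 4944 i \sqrt{3}$ ($K = -4 + \left(58 + \left(-12\right)^{\frac{3}{2}}\right) \left(179 + 27\right) = -4 + \left(58 - 24 i \sqrt{3}\right) 206 = -4 + \left(11948 - 4944 i \sqrt{3}\right) = 11944 - 4944 i \sqrt{3} \approx 11944.0 - 8563.3 i$)
$X \left(g + K\right) = \sqrt{13} \left(-470 + \left(11944 - 4944 i \sqrt{3}\right)\right) = \sqrt{13} \left(11474 - 4944 i \sqrt{3}\right)$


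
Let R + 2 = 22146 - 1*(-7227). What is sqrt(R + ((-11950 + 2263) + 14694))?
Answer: sqrt(34378) ≈ 185.41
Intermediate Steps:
R = 29371 (R = -2 + (22146 - 1*(-7227)) = -2 + (22146 + 7227) = -2 + 29373 = 29371)
sqrt(R + ((-11950 + 2263) + 14694)) = sqrt(29371 + ((-11950 + 2263) + 14694)) = sqrt(29371 + (-9687 + 14694)) = sqrt(29371 + 5007) = sqrt(34378)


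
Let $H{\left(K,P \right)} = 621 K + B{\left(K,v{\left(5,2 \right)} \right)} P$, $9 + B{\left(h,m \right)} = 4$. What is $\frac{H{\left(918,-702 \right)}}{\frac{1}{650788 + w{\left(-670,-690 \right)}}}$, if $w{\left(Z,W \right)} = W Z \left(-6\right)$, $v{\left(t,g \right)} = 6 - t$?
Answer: $-1217734207056$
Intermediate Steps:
$B{\left(h,m \right)} = -5$ ($B{\left(h,m \right)} = -9 + 4 = -5$)
$w{\left(Z,W \right)} = - 6 W Z$
$H{\left(K,P \right)} = - 5 P + 621 K$ ($H{\left(K,P \right)} = 621 K - 5 P = - 5 P + 621 K$)
$\frac{H{\left(918,-702 \right)}}{\frac{1}{650788 + w{\left(-670,-690 \right)}}} = \frac{\left(-5\right) \left(-702\right) + 621 \cdot 918}{\frac{1}{650788 - \left(-4140\right) \left(-670\right)}} = \frac{3510 + 570078}{\frac{1}{650788 - 2773800}} = \frac{573588}{\frac{1}{-2123012}} = \frac{573588}{- \frac{1}{2123012}} = 573588 \left(-2123012\right) = -1217734207056$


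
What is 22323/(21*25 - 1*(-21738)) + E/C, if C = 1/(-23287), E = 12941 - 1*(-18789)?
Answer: -5483350993269/7421 ≈ -7.3890e+8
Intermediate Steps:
E = 31730 (E = 12941 + 18789 = 31730)
C = -1/23287 ≈ -4.2942e-5
22323/(21*25 - 1*(-21738)) + E/C = 22323/(21*25 - 1*(-21738)) + 31730/(-1/23287) = 22323/(525 + 21738) + 31730*(-23287) = 22323/22263 - 738896510 = 22323*(1/22263) - 738896510 = 7441/7421 - 738896510 = -5483350993269/7421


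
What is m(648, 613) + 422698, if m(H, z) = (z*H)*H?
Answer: 257823850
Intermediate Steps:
m(H, z) = z*H² (m(H, z) = (H*z)*H = z*H²)
m(648, 613) + 422698 = 613*648² + 422698 = 613*419904 + 422698 = 257401152 + 422698 = 257823850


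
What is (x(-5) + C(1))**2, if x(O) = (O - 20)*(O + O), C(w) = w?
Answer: 63001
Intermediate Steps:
x(O) = 2*O*(-20 + O) (x(O) = (-20 + O)*(2*O) = 2*O*(-20 + O))
(x(-5) + C(1))**2 = (2*(-5)*(-20 - 5) + 1)**2 = (2*(-5)*(-25) + 1)**2 = (250 + 1)**2 = 251**2 = 63001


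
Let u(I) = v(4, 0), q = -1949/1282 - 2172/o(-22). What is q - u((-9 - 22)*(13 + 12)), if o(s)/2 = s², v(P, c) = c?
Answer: -291946/77561 ≈ -3.7641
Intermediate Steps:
o(s) = 2*s²
q = -291946/77561 (q = -1949/1282 - 2172/(2*(-22)²) = -1949*1/1282 - 2172/(2*484) = -1949/1282 - 2172/968 = -1949/1282 - 2172*1/968 = -1949/1282 - 543/242 = -291946/77561 ≈ -3.7641)
u(I) = 0
q - u((-9 - 22)*(13 + 12)) = -291946/77561 - 1*0 = -291946/77561 + 0 = -291946/77561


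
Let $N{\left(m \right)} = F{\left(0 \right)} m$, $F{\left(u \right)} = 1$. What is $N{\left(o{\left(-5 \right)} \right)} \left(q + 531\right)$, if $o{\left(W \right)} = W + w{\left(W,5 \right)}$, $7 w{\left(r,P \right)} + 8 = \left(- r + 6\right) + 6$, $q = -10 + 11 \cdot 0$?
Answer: $- \frac{13546}{7} \approx -1935.1$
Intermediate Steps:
$q = -10$ ($q = -10 + 0 = -10$)
$w{\left(r,P \right)} = \frac{4}{7} - \frac{r}{7}$ ($w{\left(r,P \right)} = - \frac{8}{7} + \frac{\left(- r + 6\right) + 6}{7} = - \frac{8}{7} + \frac{\left(6 - r\right) + 6}{7} = - \frac{8}{7} + \frac{12 - r}{7} = - \frac{8}{7} - \left(- \frac{12}{7} + \frac{r}{7}\right) = \frac{4}{7} - \frac{r}{7}$)
$o{\left(W \right)} = \frac{4}{7} + \frac{6 W}{7}$ ($o{\left(W \right)} = W - \left(- \frac{4}{7} + \frac{W}{7}\right) = \frac{4}{7} + \frac{6 W}{7}$)
$N{\left(m \right)} = m$ ($N{\left(m \right)} = 1 m = m$)
$N{\left(o{\left(-5 \right)} \right)} \left(q + 531\right) = \left(\frac{4}{7} + \frac{6}{7} \left(-5\right)\right) \left(-10 + 531\right) = \left(\frac{4}{7} - \frac{30}{7}\right) 521 = \left(- \frac{26}{7}\right) 521 = - \frac{13546}{7}$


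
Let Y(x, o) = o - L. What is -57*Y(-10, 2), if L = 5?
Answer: 171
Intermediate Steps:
Y(x, o) = -5 + o (Y(x, o) = o - 1*5 = o - 5 = -5 + o)
-57*Y(-10, 2) = -57*(-5 + 2) = -57*(-3) = 171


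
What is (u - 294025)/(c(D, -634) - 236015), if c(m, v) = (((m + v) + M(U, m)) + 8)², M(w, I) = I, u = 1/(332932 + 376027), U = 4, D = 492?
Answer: 208451669974/76461937109 ≈ 2.7262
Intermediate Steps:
u = 1/708959 ≈ 1.4105e-6
c(m, v) = (8 + v + 2*m)² (c(m, v) = (((m + v) + m) + 8)² = ((v + 2*m) + 8)² = (8 + v + 2*m)²)
(u - 294025)/(c(D, -634) - 236015) = (1/708959 - 294025)/((8 - 634 + 2*492)² - 236015) = -208451669974/(708959*((8 - 634 + 984)² - 236015)) = -208451669974/(708959*(358² - 236015)) = -208451669974/(708959*(128164 - 236015)) = -208451669974/708959/(-107851) = -208451669974/708959*(-1/107851) = 208451669974/76461937109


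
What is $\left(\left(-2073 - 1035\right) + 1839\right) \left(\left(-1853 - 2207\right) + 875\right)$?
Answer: $4041765$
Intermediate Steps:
$\left(\left(-2073 - 1035\right) + 1839\right) \left(\left(-1853 - 2207\right) + 875\right) = \left(\left(-2073 - 1035\right) + 1839\right) \left(-4060 + 875\right) = \left(-3108 + 1839\right) \left(-3185\right) = \left(-1269\right) \left(-3185\right) = 4041765$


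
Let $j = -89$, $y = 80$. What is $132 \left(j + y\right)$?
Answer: $-1188$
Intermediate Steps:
$132 \left(j + y\right) = 132 \left(-89 + 80\right) = 132 \left(-9\right) = -1188$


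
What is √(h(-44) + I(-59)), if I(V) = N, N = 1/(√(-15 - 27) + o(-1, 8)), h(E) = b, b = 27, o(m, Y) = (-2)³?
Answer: √(302524 - 106*I*√42)/106 ≈ 5.1889 - 0.0058913*I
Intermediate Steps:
o(m, Y) = -8
h(E) = 27
N = 1/(-8 + I*√42) (N = 1/(√(-15 - 27) - 8) = 1/(√(-42) - 8) = 1/(I*√42 - 8) = 1/(-8 + I*√42) ≈ -0.075472 - 0.061139*I)
I(V) = -4/53 - I*√42/106
√(h(-44) + I(-59)) = √(27 + (-4/53 - I*√42/106)) = √(1427/53 - I*√42/106)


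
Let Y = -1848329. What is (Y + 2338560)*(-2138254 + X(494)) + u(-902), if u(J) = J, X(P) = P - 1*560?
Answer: -1048270752822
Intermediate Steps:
X(P) = -560 + P (X(P) = P - 560 = -560 + P)
(Y + 2338560)*(-2138254 + X(494)) + u(-902) = (-1848329 + 2338560)*(-2138254 + (-560 + 494)) - 902 = 490231*(-2138254 - 66) - 902 = 490231*(-2138320) - 902 = -1048270751920 - 902 = -1048270752822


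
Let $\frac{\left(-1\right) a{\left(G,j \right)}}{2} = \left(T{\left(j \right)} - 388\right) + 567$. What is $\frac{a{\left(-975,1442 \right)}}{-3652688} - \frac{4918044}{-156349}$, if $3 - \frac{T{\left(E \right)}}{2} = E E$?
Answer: $\frac{490109183037}{16796885768} \approx 29.179$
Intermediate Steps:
$T{\left(E \right)} = 6 - 2 E^{2}$ ($T{\left(E \right)} = 6 - 2 E E = 6 - 2 E^{2}$)
$a{\left(G,j \right)} = -370 + 4 j^{2}$ ($a{\left(G,j \right)} = - 2 \left(\left(\left(6 - 2 j^{2}\right) - 388\right) + 567\right) = - 2 \left(\left(-382 - 2 j^{2}\right) + 567\right) = - 2 \left(185 - 2 j^{2}\right) = -370 + 4 j^{2}$)
$\frac{a{\left(-975,1442 \right)}}{-3652688} - \frac{4918044}{-156349} = \frac{-370 + 4 \cdot 1442^{2}}{-3652688} - \frac{4918044}{-156349} = \left(-370 + 4 \cdot 2079364\right) \left(- \frac{1}{3652688}\right) - - \frac{4918044}{156349} = \left(-370 + 8317456\right) \left(- \frac{1}{3652688}\right) + \frac{4918044}{156349} = 8317086 \left(- \frac{1}{3652688}\right) + \frac{4918044}{156349} = - \frac{4158543}{1826344} + \frac{4918044}{156349} = \frac{490109183037}{16796885768}$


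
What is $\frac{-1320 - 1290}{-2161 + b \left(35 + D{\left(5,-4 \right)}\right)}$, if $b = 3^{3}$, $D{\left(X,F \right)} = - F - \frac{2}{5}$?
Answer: $\frac{6525}{2797} \approx 2.3329$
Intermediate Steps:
$D{\left(X,F \right)} = - \frac{2}{5} - F$ ($D{\left(X,F \right)} = - F - \frac{2}{5} = - \frac{2}{5} - F$)
$b = 27$
$\frac{-1320 - 1290}{-2161 + b \left(35 + D{\left(5,-4 \right)}\right)} = \frac{-1320 - 1290}{-2161 + 27 \left(35 - - \frac{18}{5}\right)} = - \frac{2610}{-2161 + 27 \left(35 + \left(- \frac{2}{5} + 4\right)\right)} = - \frac{2610}{-2161 + 27 \left(35 + \frac{18}{5}\right)} = - \frac{2610}{-2161 + 27 \cdot \frac{193}{5}} = - \frac{2610}{-2161 + \frac{5211}{5}} = - \frac{2610}{- \frac{5594}{5}} = \left(-2610\right) \left(- \frac{5}{5594}\right) = \frac{6525}{2797}$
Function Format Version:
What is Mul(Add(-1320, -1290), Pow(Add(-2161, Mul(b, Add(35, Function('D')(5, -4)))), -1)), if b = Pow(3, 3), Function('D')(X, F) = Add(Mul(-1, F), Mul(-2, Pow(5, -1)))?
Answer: Rational(6525, 2797) ≈ 2.3329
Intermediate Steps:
Function('D')(X, F) = Add(Rational(-2, 5), Mul(-1, F)) (Function('D')(X, F) = Add(Mul(-1, F), Mul(-2, Rational(1, 5))) = Add(Mul(-1, F), Rational(-2, 5)) = Add(Rational(-2, 5), Mul(-1, F)))
b = 27
Mul(Add(-1320, -1290), Pow(Add(-2161, Mul(b, Add(35, Function('D')(5, -4)))), -1)) = Mul(Add(-1320, -1290), Pow(Add(-2161, Mul(27, Add(35, Add(Rational(-2, 5), Mul(-1, -4))))), -1)) = Mul(-2610, Pow(Add(-2161, Mul(27, Add(35, Add(Rational(-2, 5), 4)))), -1)) = Mul(-2610, Pow(Add(-2161, Mul(27, Add(35, Rational(18, 5)))), -1)) = Mul(-2610, Pow(Add(-2161, Mul(27, Rational(193, 5))), -1)) = Mul(-2610, Pow(Add(-2161, Rational(5211, 5)), -1)) = Mul(-2610, Pow(Rational(-5594, 5), -1)) = Mul(-2610, Rational(-5, 5594)) = Rational(6525, 2797)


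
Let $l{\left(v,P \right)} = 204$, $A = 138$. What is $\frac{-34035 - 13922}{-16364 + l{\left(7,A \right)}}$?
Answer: $\frac{47957}{16160} \approx 2.9676$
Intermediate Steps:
$\frac{-34035 - 13922}{-16364 + l{\left(7,A \right)}} = \frac{-34035 - 13922}{-16364 + 204} = - \frac{47957}{-16160} = \left(-47957\right) \left(- \frac{1}{16160}\right) = \frac{47957}{16160}$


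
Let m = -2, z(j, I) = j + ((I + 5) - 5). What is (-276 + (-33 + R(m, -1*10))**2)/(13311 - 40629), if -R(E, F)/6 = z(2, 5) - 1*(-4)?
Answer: -3175/9106 ≈ -0.34867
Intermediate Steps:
z(j, I) = I + j (z(j, I) = j + ((5 + I) - 5) = j + I = I + j)
R(E, F) = -66 (R(E, F) = -6*((5 + 2) - 1*(-4)) = -6*(7 + 4) = -6*11 = -66)
(-276 + (-33 + R(m, -1*10))**2)/(13311 - 40629) = (-276 + (-33 - 66)**2)/(13311 - 40629) = (-276 + (-99)**2)/(-27318) = (-276 + 9801)*(-1/27318) = 9525*(-1/27318) = -3175/9106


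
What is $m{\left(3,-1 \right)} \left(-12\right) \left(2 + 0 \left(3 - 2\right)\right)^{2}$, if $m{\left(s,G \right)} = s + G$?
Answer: $-96$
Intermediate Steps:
$m{\left(s,G \right)} = G + s$
$m{\left(3,-1 \right)} \left(-12\right) \left(2 + 0 \left(3 - 2\right)\right)^{2} = \left(-1 + 3\right) \left(-12\right) \left(2 + 0 \left(3 - 2\right)\right)^{2} = 2 \left(-12\right) \left(2 + 0 \cdot 1\right)^{2} = - 24 \left(2 + 0\right)^{2} = - 24 \cdot 2^{2} = \left(-24\right) 4 = -96$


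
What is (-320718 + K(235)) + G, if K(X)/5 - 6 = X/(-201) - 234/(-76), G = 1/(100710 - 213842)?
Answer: -138549480084913/432051108 ≈ -3.2068e+5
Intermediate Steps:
G = -1/113132 (G = 1/(-113132) = -1/113132 ≈ -8.8392e-6)
K(X) = 1725/38 - 5*X/201 (K(X) = 30 + 5*(X/(-201) - 234/(-76)) = 30 + 5*(X*(-1/201) - 234*(-1/76)) = 30 + 5*(-X/201 + 117/38) = 30 + 5*(117/38 - X/201) = 30 + (585/38 - 5*X/201) = 1725/38 - 5*X/201)
(-320718 + K(235)) + G = (-320718 + (1725/38 - 5/201*235)) - 1/113132 = (-320718 + (1725/38 - 1175/201)) - 1/113132 = (-320718 + 302075/7638) - 1/113132 = -2449342009/7638 - 1/113132 = -138549480084913/432051108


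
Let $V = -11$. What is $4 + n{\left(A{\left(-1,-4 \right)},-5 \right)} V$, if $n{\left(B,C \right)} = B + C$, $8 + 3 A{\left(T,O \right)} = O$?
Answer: $103$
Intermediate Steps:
$A{\left(T,O \right)} = - \frac{8}{3} + \frac{O}{3}$
$4 + n{\left(A{\left(-1,-4 \right)},-5 \right)} V = 4 + \left(\left(- \frac{8}{3} + \frac{1}{3} \left(-4\right)\right) - 5\right) \left(-11\right) = 4 + \left(\left(- \frac{8}{3} - \frac{4}{3}\right) - 5\right) \left(-11\right) = 4 + \left(-4 - 5\right) \left(-11\right) = 4 - -99 = 4 + 99 = 103$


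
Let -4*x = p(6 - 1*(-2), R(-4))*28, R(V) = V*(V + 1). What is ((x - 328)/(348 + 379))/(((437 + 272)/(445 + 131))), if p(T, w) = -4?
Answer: -172800/515443 ≈ -0.33525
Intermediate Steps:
R(V) = V*(1 + V)
x = 28 (x = -(-1)*28 = -¼*(-112) = 28)
((x - 328)/(348 + 379))/(((437 + 272)/(445 + 131))) = ((28 - 328)/(348 + 379))/(((437 + 272)/(445 + 131))) = (-300/727)/((709/576)) = (-300*1/727)/((709*(1/576))) = -300/(727*709/576) = -300/727*576/709 = -172800/515443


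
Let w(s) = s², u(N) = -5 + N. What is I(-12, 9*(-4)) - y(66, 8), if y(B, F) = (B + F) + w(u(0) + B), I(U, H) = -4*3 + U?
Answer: -3819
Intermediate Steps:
I(U, H) = -12 + U
y(B, F) = B + F + (-5 + B)² (y(B, F) = (B + F) + ((-5 + 0) + B)² = (B + F) + (-5 + B)² = B + F + (-5 + B)²)
I(-12, 9*(-4)) - y(66, 8) = (-12 - 12) - (66 + 8 + (-5 + 66)²) = -24 - (66 + 8 + 61²) = -24 - (66 + 8 + 3721) = -24 - 1*3795 = -24 - 3795 = -3819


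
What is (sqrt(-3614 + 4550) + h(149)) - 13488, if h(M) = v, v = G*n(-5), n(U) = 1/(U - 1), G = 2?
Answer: -40465/3 + 6*sqrt(26) ≈ -13458.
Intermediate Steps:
n(U) = 1/(-1 + U)
v = -1/3 (v = 2/(-1 - 5) = 2/(-6) = 2*(-1/6) = -1/3 ≈ -0.33333)
h(M) = -1/3
(sqrt(-3614 + 4550) + h(149)) - 13488 = (sqrt(-3614 + 4550) - 1/3) - 13488 = (sqrt(936) - 1/3) - 13488 = (6*sqrt(26) - 1/3) - 13488 = (-1/3 + 6*sqrt(26)) - 13488 = -40465/3 + 6*sqrt(26)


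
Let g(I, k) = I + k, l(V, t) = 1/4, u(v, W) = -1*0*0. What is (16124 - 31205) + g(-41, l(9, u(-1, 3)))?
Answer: -60487/4 ≈ -15122.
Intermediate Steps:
u(v, W) = 0 (u(v, W) = 0*0 = 0)
l(V, t) = ¼
(16124 - 31205) + g(-41, l(9, u(-1, 3))) = (16124 - 31205) + (-41 + ¼) = -15081 - 163/4 = -60487/4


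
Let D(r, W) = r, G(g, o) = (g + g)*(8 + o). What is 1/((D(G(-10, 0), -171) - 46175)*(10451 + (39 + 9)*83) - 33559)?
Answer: -1/668879284 ≈ -1.4950e-9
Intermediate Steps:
G(g, o) = 2*g*(8 + o) (G(g, o) = (2*g)*(8 + o) = 2*g*(8 + o))
1/((D(G(-10, 0), -171) - 46175)*(10451 + (39 + 9)*83) - 33559) = 1/((2*(-10)*(8 + 0) - 46175)*(10451 + (39 + 9)*83) - 33559) = 1/((2*(-10)*8 - 46175)*(10451 + 48*83) - 33559) = 1/((-160 - 46175)*(10451 + 3984) - 33559) = 1/(-46335*14435 - 33559) = 1/(-668845725 - 33559) = 1/(-668879284) = -1/668879284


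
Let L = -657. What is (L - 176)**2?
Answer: 693889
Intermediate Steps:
(L - 176)**2 = (-657 - 176)**2 = (-833)**2 = 693889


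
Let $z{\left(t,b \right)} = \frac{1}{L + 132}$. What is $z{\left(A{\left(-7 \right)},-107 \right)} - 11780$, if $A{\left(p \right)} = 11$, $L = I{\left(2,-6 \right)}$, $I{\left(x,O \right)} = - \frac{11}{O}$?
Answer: $- \frac{9459334}{803} \approx -11780.0$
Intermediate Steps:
$L = \frac{11}{6}$ ($L = - \frac{11}{-6} = \left(-11\right) \left(- \frac{1}{6}\right) = \frac{11}{6} \approx 1.8333$)
$z{\left(t,b \right)} = \frac{6}{803}$ ($z{\left(t,b \right)} = \frac{1}{\frac{11}{6} + 132} = \frac{1}{\frac{803}{6}} = \frac{6}{803}$)
$z{\left(A{\left(-7 \right)},-107 \right)} - 11780 = \frac{6}{803} - 11780 = - \frac{9459334}{803}$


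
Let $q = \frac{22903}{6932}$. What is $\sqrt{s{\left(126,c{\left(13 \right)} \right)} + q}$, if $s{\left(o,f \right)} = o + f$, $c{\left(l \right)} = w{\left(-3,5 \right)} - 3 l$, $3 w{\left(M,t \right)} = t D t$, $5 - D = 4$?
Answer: $\frac{\sqrt{10664505939}}{10398} \approx 9.9316$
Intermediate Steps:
$D = 1$ ($D = 5 - 4 = 1$)
$w{\left(M,t \right)} = \frac{t^{2}}{3}$ ($w{\left(M,t \right)} = \frac{t 1 t}{3} = \frac{t t}{3} = \frac{t^{2}}{3}$)
$q = \frac{22903}{6932}$ ($q = 22903 \cdot \frac{1}{6932} = \frac{22903}{6932} \approx 3.304$)
$c{\left(l \right)} = \frac{25}{3} - 3 l$ ($c{\left(l \right)} = \frac{5^{2}}{3} - 3 l = \frac{1}{3} \cdot 25 - 3 l = \frac{25}{3} - 3 l$)
$s{\left(o,f \right)} = f + o$
$\sqrt{s{\left(126,c{\left(13 \right)} \right)} + q} = \sqrt{\left(\left(\frac{25}{3} - 39\right) + 126\right) + \frac{22903}{6932}} = \sqrt{\left(- \frac{92}{3} + 126\right) + \frac{22903}{6932}} = \sqrt{\frac{286}{3} + \frac{22903}{6932}} = \sqrt{\frac{2051261}{20796}} = \frac{\sqrt{10664505939}}{10398}$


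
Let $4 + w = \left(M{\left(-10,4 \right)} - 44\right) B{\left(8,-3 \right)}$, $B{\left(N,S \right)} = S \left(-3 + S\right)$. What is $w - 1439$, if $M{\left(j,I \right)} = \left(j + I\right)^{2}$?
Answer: $-1587$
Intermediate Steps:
$M{\left(j,I \right)} = \left(I + j\right)^{2}$
$w = -148$ ($w = -4 + \left(\left(4 - 10\right)^{2} - 44\right) \left(- 3 \left(-3 - 3\right)\right) = -4 + \left(\left(-6\right)^{2} - 44\right) \left(\left(-3\right) \left(-6\right)\right) = -4 + \left(36 - 44\right) 18 = -4 - 144 = -148$)
$w - 1439 = -148 - 1439 = -1587$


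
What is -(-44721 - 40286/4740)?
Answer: 106008913/2370 ≈ 44730.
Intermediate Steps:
-(-44721 - 40286/4740) = -(-44721 - 40286*1/4740) = -(-44721 - 20143/2370) = -1*(-106008913/2370) = 106008913/2370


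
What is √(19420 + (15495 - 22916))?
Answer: 13*√71 ≈ 109.54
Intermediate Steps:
√(19420 + (15495 - 22916)) = √(19420 - 7421) = √11999 = 13*√71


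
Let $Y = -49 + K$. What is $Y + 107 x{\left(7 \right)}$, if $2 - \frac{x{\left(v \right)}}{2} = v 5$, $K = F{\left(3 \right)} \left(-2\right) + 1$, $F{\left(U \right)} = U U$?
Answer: $-7128$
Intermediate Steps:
$F{\left(U \right)} = U^{2}$
$K = -17$ ($K = 3^{2} \left(-2\right) + 1 = 9 \left(-2\right) + 1 = -18 + 1 = -17$)
$Y = -66$ ($Y = -49 - 17 = -66$)
$x{\left(v \right)} = 4 - 10 v$ ($x{\left(v \right)} = 4 - 2 v 5 = 4 - 2 \cdot 5 v = 4 - 10 v$)
$Y + 107 x{\left(7 \right)} = -66 + 107 \left(4 - 70\right) = -66 + 107 \left(-66\right) = -66 - 7062 = -7128$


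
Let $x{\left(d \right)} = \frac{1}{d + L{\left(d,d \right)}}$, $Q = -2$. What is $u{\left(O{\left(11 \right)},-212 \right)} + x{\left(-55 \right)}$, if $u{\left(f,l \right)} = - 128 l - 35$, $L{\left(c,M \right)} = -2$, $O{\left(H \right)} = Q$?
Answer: $\frac{1544756}{57} \approx 27101.0$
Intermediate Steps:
$O{\left(H \right)} = -2$
$u{\left(f,l \right)} = -35 - 128 l$ ($u{\left(f,l \right)} = - 128 l - 35 = -35 - 128 l$)
$x{\left(d \right)} = \frac{1}{-2 + d}$ ($x{\left(d \right)} = \frac{1}{d - 2} = \frac{1}{-2 + d}$)
$u{\left(O{\left(11 \right)},-212 \right)} + x{\left(-55 \right)} = \left(-35 - -27136\right) + \frac{1}{-2 - 55} = \left(-35 + 27136\right) + \frac{1}{-57} = 27101 - \frac{1}{57} = \frac{1544756}{57}$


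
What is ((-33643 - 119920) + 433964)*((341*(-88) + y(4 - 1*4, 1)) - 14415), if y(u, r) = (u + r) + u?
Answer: -12455973222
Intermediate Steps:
y(u, r) = r + 2*u (y(u, r) = (r + u) + u = r + 2*u)
((-33643 - 119920) + 433964)*((341*(-88) + y(4 - 1*4, 1)) - 14415) = ((-33643 - 119920) + 433964)*((341*(-88) + (1 + 2*(4 - 1*4))) - 14415) = (-153563 + 433964)*((-30008 + (1 + 2*(4 - 4))) - 14415) = 280401*((-30008 + (1 + 2*0)) - 14415) = 280401*((-30008 + (1 + 0)) - 14415) = 280401*((-30008 + 1) - 14415) = 280401*(-30007 - 14415) = 280401*(-44422) = -12455973222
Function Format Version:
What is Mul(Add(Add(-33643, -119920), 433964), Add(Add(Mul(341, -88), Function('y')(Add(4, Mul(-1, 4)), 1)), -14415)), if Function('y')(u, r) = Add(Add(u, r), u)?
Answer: -12455973222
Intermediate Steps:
Function('y')(u, r) = Add(r, Mul(2, u)) (Function('y')(u, r) = Add(Add(r, u), u) = Add(r, Mul(2, u)))
Mul(Add(Add(-33643, -119920), 433964), Add(Add(Mul(341, -88), Function('y')(Add(4, Mul(-1, 4)), 1)), -14415)) = Mul(Add(Add(-33643, -119920), 433964), Add(Add(Mul(341, -88), Add(1, Mul(2, Add(4, Mul(-1, 4))))), -14415)) = Mul(Add(-153563, 433964), Add(Add(-30008, Add(1, Mul(2, Add(4, -4)))), -14415)) = Mul(280401, Add(Add(-30008, Add(1, Mul(2, 0))), -14415)) = Mul(280401, Add(Add(-30008, Add(1, 0)), -14415)) = Mul(280401, Add(Add(-30008, 1), -14415)) = Mul(280401, Add(-30007, -14415)) = Mul(280401, -44422) = -12455973222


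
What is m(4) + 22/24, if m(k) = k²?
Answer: 203/12 ≈ 16.917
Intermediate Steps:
m(4) + 22/24 = 4² + 22/24 = 16 + 22*(1/24) = 16 + 11/12 = 203/12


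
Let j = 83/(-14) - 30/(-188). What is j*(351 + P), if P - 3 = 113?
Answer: -886366/329 ≈ -2694.1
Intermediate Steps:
P = 116 (P = 3 + 113 = 116)
j = -1898/329 (j = 83*(-1/14) - 30*(-1/188) = -83/14 + 15/94 = -1898/329 ≈ -5.7690)
j*(351 + P) = -1898*(351 + 116)/329 = -1898/329*467 = -886366/329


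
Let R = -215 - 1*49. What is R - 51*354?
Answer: -18318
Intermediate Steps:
R = -264 (R = -215 - 49 = -264)
R - 51*354 = -264 - 51*354 = -264 - 18054 = -18318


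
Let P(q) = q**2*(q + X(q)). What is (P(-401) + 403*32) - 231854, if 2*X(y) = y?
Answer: -193881519/2 ≈ -9.6941e+7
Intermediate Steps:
X(y) = y/2
P(q) = 3*q**3/2 (P(q) = q**2*(q + q/2) = q**2*(3*q/2) = 3*q**3/2)
(P(-401) + 403*32) - 231854 = ((3/2)*(-401)**3 + 403*32) - 231854 = ((3/2)*(-64481201) + 12896) - 231854 = (-193443603/2 + 12896) - 231854 = -193417811/2 - 231854 = -193881519/2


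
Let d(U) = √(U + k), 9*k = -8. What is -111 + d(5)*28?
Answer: -111 + 28*√37/3 ≈ -54.228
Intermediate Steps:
k = -8/9 (k = (⅑)*(-8) = -8/9 ≈ -0.88889)
d(U) = √(-8/9 + U) (d(U) = √(U - 8/9) = √(-8/9 + U))
-111 + d(5)*28 = -111 + (√(-8 + 9*5)/3)*28 = -111 + (√(-8 + 45)/3)*28 = -111 + (√37/3)*28 = -111 + 28*√37/3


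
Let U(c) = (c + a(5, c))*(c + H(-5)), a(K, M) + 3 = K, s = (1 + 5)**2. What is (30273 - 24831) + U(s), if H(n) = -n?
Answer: 7000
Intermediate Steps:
s = 36 (s = 6**2 = 36)
a(K, M) = -3 + K
U(c) = (2 + c)*(5 + c) (U(c) = (c + (-3 + 5))*(c - 1*(-5)) = (c + 2)*(c + 5) = (2 + c)*(5 + c))
(30273 - 24831) + U(s) = (30273 - 24831) + (10 + 36**2 + 7*36) = 5442 + (10 + 1296 + 252) = 5442 + 1558 = 7000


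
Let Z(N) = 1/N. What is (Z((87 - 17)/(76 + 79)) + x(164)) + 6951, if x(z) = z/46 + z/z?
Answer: 2240405/322 ≈ 6957.8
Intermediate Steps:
x(z) = 1 + z/46 (x(z) = z*(1/46) + 1 = z/46 + 1 = 1 + z/46)
(Z((87 - 17)/(76 + 79)) + x(164)) + 6951 = (1/((87 - 17)/(76 + 79)) + (1 + (1/46)*164)) + 6951 = (1/(70/155) + (1 + 82/23)) + 6951 = (1/(70*(1/155)) + 105/23) + 6951 = (1/(14/31) + 105/23) + 6951 = (31/14 + 105/23) + 6951 = 2183/322 + 6951 = 2240405/322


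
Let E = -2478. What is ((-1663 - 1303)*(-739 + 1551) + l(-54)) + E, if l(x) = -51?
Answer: -2410921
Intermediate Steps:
((-1663 - 1303)*(-739 + 1551) + l(-54)) + E = ((-1663 - 1303)*(-739 + 1551) - 51) - 2478 = (-2966*812 - 51) - 2478 = (-2408392 - 51) - 2478 = -2408443 - 2478 = -2410921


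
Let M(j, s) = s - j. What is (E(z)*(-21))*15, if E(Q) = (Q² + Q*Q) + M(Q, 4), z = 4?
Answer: -10080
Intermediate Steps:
E(Q) = 4 - Q + 2*Q² (E(Q) = (Q² + Q*Q) + (4 - Q) = (Q² + Q²) + (4 - Q) = 2*Q² + (4 - Q) = 4 - Q + 2*Q²)
(E(z)*(-21))*15 = ((4 - 1*4 + 2*4²)*(-21))*15 = ((4 - 4 + 2*16)*(-21))*15 = ((4 - 4 + 32)*(-21))*15 = (32*(-21))*15 = -672*15 = -10080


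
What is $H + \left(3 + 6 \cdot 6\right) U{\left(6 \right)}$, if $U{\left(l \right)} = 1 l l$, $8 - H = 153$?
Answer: $1259$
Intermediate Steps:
$H = -145$ ($H = 8 - 153 = -145$)
$U{\left(l \right)} = l^{2}$ ($U{\left(l \right)} = l l = l^{2}$)
$H + \left(3 + 6 \cdot 6\right) U{\left(6 \right)} = -145 + \left(3 + 6 \cdot 6\right) 6^{2} = -145 + \left(3 + 36\right) 36 = -145 + 39 \cdot 36 = -145 + 1404 = 1259$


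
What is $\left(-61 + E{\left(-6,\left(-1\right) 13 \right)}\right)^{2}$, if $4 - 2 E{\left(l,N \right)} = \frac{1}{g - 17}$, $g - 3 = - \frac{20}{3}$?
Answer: $\frac{53479969}{15376} \approx 3478.1$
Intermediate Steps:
$g = - \frac{11}{3}$ ($g = 3 - \frac{20}{3} = - \frac{11}{3} \approx -3.6667$)
$E{\left(l,N \right)} = \frac{251}{124}$ ($E{\left(l,N \right)} = 2 - \frac{1}{2 \left(- \frac{11}{3} - 17\right)} = 2 - \frac{1}{2 \left(- \frac{62}{3}\right)} = 2 - - \frac{3}{124} = 2 + \frac{3}{124} = \frac{251}{124}$)
$\left(-61 + E{\left(-6,\left(-1\right) 13 \right)}\right)^{2} = \left(-61 + \frac{251}{124}\right)^{2} = \left(- \frac{7313}{124}\right)^{2} = \frac{53479969}{15376}$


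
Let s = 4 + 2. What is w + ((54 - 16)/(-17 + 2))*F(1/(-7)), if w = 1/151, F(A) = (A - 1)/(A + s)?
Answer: 46519/92865 ≈ 0.50093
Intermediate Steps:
s = 6
F(A) = (-1 + A)/(6 + A) (F(A) = (A - 1)/(A + 6) = (-1 + A)/(6 + A))
w = 1/151 ≈ 0.0066225
w + ((54 - 16)/(-17 + 2))*F(1/(-7)) = 1/151 + ((54 - 16)/(-17 + 2))*((-1 + 1/(-7))/(6 + 1/(-7))) = 1/151 + (38/(-15))*((-1 - ⅐)/(6 - ⅐)) = 1/151 + (38*(-1/15))*(-8/7/(41/7)) = 1/151 - 266*(-8)/(615*7) = 1/151 - 38/15*(-8/41) = 1/151 + 304/615 = 46519/92865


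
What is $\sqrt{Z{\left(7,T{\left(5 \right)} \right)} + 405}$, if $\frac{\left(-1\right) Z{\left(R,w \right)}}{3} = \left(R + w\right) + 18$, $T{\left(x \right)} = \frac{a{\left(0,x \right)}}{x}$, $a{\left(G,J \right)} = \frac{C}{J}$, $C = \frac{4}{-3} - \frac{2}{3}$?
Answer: $\frac{8 \sqrt{129}}{5} \approx 18.173$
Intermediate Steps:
$C = -2$ ($C = 4 \left(- \frac{1}{3}\right) - \frac{2}{3} = - \frac{4}{3} - \frac{2}{3} = -2$)
$a{\left(G,J \right)} = - \frac{2}{J}$
$T{\left(x \right)} = - \frac{2}{x^{2}}$ ($T{\left(x \right)} = \frac{\left(-2\right) \frac{1}{x}}{x} = - \frac{2}{x^{2}}$)
$Z{\left(R,w \right)} = -54 - 3 R - 3 w$ ($Z{\left(R,w \right)} = - 3 \left(\left(R + w\right) + 18\right) = - 3 \left(18 + R + w\right) = -54 - 3 R - 3 w$)
$\sqrt{Z{\left(7,T{\left(5 \right)} \right)} + 405} = \sqrt{\left(-54 - 21 - 3 \left(- \frac{2}{25}\right)\right) + 405} = \sqrt{\left(-54 - 21 - 3 \left(\left(-2\right) \frac{1}{25}\right)\right) + 405} = \sqrt{\left(-54 - 21 - - \frac{6}{25}\right) + 405} = \sqrt{\left(-54 - 21 + \frac{6}{25}\right) + 405} = \sqrt{- \frac{1869}{25} + 405} = \sqrt{\frac{8256}{25}} = \frac{8 \sqrt{129}}{5}$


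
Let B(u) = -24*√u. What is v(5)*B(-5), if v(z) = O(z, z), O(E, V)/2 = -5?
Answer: 240*I*√5 ≈ 536.66*I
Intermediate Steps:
O(E, V) = -10 (O(E, V) = 2*(-5) = -10)
v(z) = -10
v(5)*B(-5) = -(-240)*√(-5) = -(-240)*I*√5 = 240*I*√5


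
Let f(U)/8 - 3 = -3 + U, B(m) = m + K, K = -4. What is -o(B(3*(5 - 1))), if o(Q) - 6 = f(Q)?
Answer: -70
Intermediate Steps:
B(m) = -4 + m (B(m) = m - 4 = -4 + m)
f(U) = 8*U (f(U) = 24 + 8*(-3 + U) = 24 + (-24 + 8*U) = 8*U)
o(Q) = 6 + 8*Q
-o(B(3*(5 - 1))) = -(6 + 8*(-4 + 3*(5 - 1))) = -(6 + 8*(-4 + 3*4)) = -(6 + 8*(-4 + 12)) = -(6 + 8*8) = -(6 + 64) = -1*70 = -70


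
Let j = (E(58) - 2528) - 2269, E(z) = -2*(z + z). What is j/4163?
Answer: -5029/4163 ≈ -1.2080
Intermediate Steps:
E(z) = -4*z
j = -5029 (j = (-4*58 - 2528) - 2269 = (-232 - 2528) - 2269 = -2760 - 2269 = -5029)
j/4163 = -5029/4163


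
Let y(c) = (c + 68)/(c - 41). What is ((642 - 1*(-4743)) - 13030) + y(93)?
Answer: -397379/52 ≈ -7641.9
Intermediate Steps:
y(c) = (68 + c)/(-41 + c)
((642 - 1*(-4743)) - 13030) + y(93) = ((642 - 1*(-4743)) - 13030) + (68 + 93)/(-41 + 93) = ((642 + 4743) - 13030) + 161/52 = (5385 - 13030) + (1/52)*161 = -7645 + 161/52 = -397379/52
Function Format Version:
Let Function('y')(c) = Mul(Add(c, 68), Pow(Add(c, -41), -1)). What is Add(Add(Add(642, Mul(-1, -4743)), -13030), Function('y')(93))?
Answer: Rational(-397379, 52) ≈ -7641.9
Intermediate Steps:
Function('y')(c) = Mul(Pow(Add(-41, c), -1), Add(68, c)) (Function('y')(c) = Mul(Add(68, c), Pow(Add(-41, c), -1)) = Mul(Pow(Add(-41, c), -1), Add(68, c)))
Add(Add(Add(642, Mul(-1, -4743)), -13030), Function('y')(93)) = Add(Add(Add(642, Mul(-1, -4743)), -13030), Mul(Pow(Add(-41, 93), -1), Add(68, 93))) = Add(Add(Add(642, 4743), -13030), Mul(Pow(52, -1), 161)) = Add(Add(5385, -13030), Mul(Rational(1, 52), 161)) = Add(-7645, Rational(161, 52)) = Rational(-397379, 52)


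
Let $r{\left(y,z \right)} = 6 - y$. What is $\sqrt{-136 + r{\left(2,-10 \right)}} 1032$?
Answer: $2064 i \sqrt{33} \approx 11857.0 i$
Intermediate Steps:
$\sqrt{-136 + r{\left(2,-10 \right)}} 1032 = \sqrt{-136 + \left(6 - 2\right)} 1032 = \sqrt{-136 + 4} \cdot 1032 = \sqrt{-132} \cdot 1032 = 2 i \sqrt{33} \cdot 1032 = 2064 i \sqrt{33}$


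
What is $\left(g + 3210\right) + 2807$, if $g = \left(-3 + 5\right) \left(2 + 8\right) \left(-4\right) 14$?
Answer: $4897$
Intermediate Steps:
$g = -1120$ ($g = 2 \cdot 10 \left(-4\right) 14 = 20 \left(-4\right) 14 = \left(-80\right) 14 = -1120$)
$\left(g + 3210\right) + 2807 = \left(-1120 + 3210\right) + 2807 = 2090 + 2807 = 4897$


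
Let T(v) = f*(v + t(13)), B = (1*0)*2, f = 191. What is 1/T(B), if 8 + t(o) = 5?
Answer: -1/573 ≈ -0.0017452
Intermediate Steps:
t(o) = -3 (t(o) = -8 + 5 = -3)
B = 0 (B = 0*2 = 0)
T(v) = -573 + 191*v (T(v) = 191*(v - 3) = 191*(-3 + v) = -573 + 191*v)
1/T(B) = 1/(-573 + 191*0) = 1/(-573 + 0) = 1/(-573) = -1/573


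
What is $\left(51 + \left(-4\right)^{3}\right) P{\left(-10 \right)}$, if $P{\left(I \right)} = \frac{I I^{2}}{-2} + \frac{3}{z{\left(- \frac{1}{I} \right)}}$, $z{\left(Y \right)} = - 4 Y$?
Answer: $- \frac{12805}{2} \approx -6402.5$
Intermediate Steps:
$P{\left(I \right)} = - \frac{I^{3}}{2} + \frac{3 I}{4}$ ($P{\left(I \right)} = \frac{I I^{2}}{-2} + \frac{3}{\left(-4\right) \left(- \frac{1}{I}\right)} = I^{3} \left(- \frac{1}{2}\right) + \frac{3}{4 \frac{1}{I}} = - \frac{I^{3}}{2} + 3 \frac{I}{4} = - \frac{I^{3}}{2} + \frac{3 I}{4}$)
$\left(51 + \left(-4\right)^{3}\right) P{\left(-10 \right)} = \left(51 + \left(-4\right)^{3}\right) \frac{1}{4} \left(-10\right) \left(3 - 2 \left(-10\right)^{2}\right) = \left(51 - 64\right) \frac{1}{4} \left(-10\right) \left(3 - 200\right) = - 13 \cdot \frac{1}{4} \left(-10\right) \left(3 - 200\right) = - 13 \cdot \frac{1}{4} \left(-10\right) \left(-197\right) = \left(-13\right) \frac{985}{2} = - \frac{12805}{2}$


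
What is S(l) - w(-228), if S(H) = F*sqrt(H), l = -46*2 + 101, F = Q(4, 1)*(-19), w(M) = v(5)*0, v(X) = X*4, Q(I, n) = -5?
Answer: 285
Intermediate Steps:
v(X) = 4*X
w(M) = 0 (w(M) = (4*5)*0 = 20*0 = 0)
F = 95 (F = -5*(-19) = 95)
l = 9 (l = -92 + 101 = 9)
S(H) = 95*sqrt(H)
S(l) - w(-228) = 95*sqrt(9) - 1*0 = 95*3 + 0 = 285 + 0 = 285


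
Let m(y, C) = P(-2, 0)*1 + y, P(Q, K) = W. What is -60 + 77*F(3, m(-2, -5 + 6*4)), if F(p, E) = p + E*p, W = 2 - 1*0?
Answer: 171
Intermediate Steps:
W = 2 (W = 2 + 0 = 2)
P(Q, K) = 2
m(y, C) = 2 + y (m(y, C) = 2*1 + y = 2 + y)
-60 + 77*F(3, m(-2, -5 + 6*4)) = -60 + 77*(3*(1 + (2 - 2))) = -60 + 77*(3*(1 + 0)) = -60 + 77*(3*1) = -60 + 77*3 = -60 + 231 = 171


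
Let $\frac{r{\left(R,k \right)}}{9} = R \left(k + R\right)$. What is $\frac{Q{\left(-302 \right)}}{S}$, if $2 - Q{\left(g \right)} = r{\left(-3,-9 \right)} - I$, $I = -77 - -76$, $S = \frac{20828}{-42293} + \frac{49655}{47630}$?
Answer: $- \frac{130131247114}{221604255} \approx -587.22$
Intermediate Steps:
$r{\left(R,k \right)} = 9 R \left(R + k\right)$ ($r{\left(R,k \right)} = 9 R \left(k + R\right) = 9 R \left(R + k\right)$)
$S = \frac{221604255}{402883118}$ ($S = 20828 \left(- \frac{1}{42293}\right) + 49655 \cdot \frac{1}{47630} = - \frac{20828}{42293} + \frac{9931}{9526} = \frac{221604255}{402883118} \approx 0.55005$)
$I = -1$ ($I = -77 + 76 = -1$)
$Q{\left(g \right)} = -323$ ($Q{\left(g \right)} = 2 - \left(9 \left(-3\right) \left(-3 - 9\right) - -1\right) = 2 - \left(9 \left(-3\right) \left(-12\right) + 1\right) = 2 - \left(324 + 1\right) = 2 - 325 = -323$)
$\frac{Q{\left(-302 \right)}}{S} = - \frac{323}{\frac{221604255}{402883118}} = \left(-323\right) \frac{402883118}{221604255} = - \frac{130131247114}{221604255}$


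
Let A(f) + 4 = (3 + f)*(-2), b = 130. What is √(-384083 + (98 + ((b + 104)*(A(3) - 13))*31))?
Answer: 3*I*√66039 ≈ 770.94*I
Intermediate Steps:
A(f) = -10 - 2*f (A(f) = -4 + (3 + f)*(-2) = -4 + (-6 - 2*f) = -10 - 2*f)
√(-384083 + (98 + ((b + 104)*(A(3) - 13))*31)) = √(-384083 + (98 + ((130 + 104)*((-10 - 2*3) - 13))*31)) = √(-384083 + (98 + (234*((-10 - 6) - 13))*31)) = √(-384083 + (98 + (234*(-16 - 13))*31)) = √(-384083 + (98 + (234*(-29))*31)) = √(-384083 + (98 - 6786*31)) = √(-384083 + (98 - 210366)) = √(-384083 - 210268) = √(-594351) = 3*I*√66039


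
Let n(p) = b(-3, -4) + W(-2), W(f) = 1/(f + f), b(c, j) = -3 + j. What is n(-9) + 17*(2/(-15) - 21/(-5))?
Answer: 3713/60 ≈ 61.883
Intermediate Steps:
W(f) = 1/(2*f)
n(p) = -29/4 (n(p) = (-3 - 4) + (1/2)/(-2) = -7 + (1/2)*(-1/2) = -7 - 1/4 = -29/4)
n(-9) + 17*(2/(-15) - 21/(-5)) = -29/4 + 17*(2/(-15) - 21/(-5)) = -29/4 + 17*(2*(-1/15) - 21*(-1/5)) = -29/4 + 17*(-2/15 + 21/5) = -29/4 + 17*(61/15) = -29/4 + 1037/15 = 3713/60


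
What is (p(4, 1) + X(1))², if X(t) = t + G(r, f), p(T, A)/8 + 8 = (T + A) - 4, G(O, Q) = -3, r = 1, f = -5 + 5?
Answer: 3364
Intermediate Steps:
f = 0
p(T, A) = -96 + 8*A + 8*T (p(T, A) = -64 + 8*((T + A) - 4) = -64 + 8*((A + T) - 4) = -64 + 8*(-4 + A + T) = -64 + (-32 + 8*A + 8*T) = -96 + 8*A + 8*T)
X(t) = -3 + t (X(t) = t - 3 = -3 + t)
(p(4, 1) + X(1))² = ((-96 + 8*1 + 8*4) + (-3 + 1))² = ((-96 + 8 + 32) - 2)² = (-56 - 2)² = (-58)² = 3364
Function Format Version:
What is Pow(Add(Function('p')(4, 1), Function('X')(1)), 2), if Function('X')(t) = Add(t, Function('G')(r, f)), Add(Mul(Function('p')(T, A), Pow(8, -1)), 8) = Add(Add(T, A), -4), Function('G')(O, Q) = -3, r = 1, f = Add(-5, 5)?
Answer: 3364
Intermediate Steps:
f = 0
Function('p')(T, A) = Add(-96, Mul(8, A), Mul(8, T)) (Function('p')(T, A) = Add(-64, Mul(8, Add(Add(T, A), -4))) = Add(-64, Mul(8, Add(Add(A, T), -4))) = Add(-64, Mul(8, Add(-4, A, T))) = Add(-64, Add(-32, Mul(8, A), Mul(8, T))) = Add(-96, Mul(8, A), Mul(8, T)))
Function('X')(t) = Add(-3, t) (Function('X')(t) = Add(t, -3) = Add(-3, t))
Pow(Add(Function('p')(4, 1), Function('X')(1)), 2) = Pow(Add(Add(-96, Mul(8, 1), Mul(8, 4)), Add(-3, 1)), 2) = Pow(Add(Add(-96, 8, 32), -2), 2) = Pow(Add(-56, -2), 2) = Pow(-58, 2) = 3364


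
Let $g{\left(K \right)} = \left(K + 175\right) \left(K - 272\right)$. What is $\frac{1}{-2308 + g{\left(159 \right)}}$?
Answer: $- \frac{1}{40050} \approx -2.4969 \cdot 10^{-5}$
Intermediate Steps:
$g{\left(K \right)} = \left(-272 + K\right) \left(175 + K\right)$ ($g{\left(K \right)} = \left(175 + K\right) \left(-272 + K\right) = \left(-272 + K\right) \left(175 + K\right)$)
$\frac{1}{-2308 + g{\left(159 \right)}} = \frac{1}{-2308 - \left(63023 - 25281\right)} = \frac{1}{-2308 - 37742} = \frac{1}{-40050} = - \frac{1}{40050}$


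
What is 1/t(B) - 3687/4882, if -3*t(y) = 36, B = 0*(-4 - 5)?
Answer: -24563/29292 ≈ -0.83856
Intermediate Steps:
B = 0 (B = 0*(-9) = 0)
t(y) = -12 (t(y) = -⅓*36 = -12)
1/t(B) - 3687/4882 = 1/(-12) - 3687/4882 = -1/12 - 3687*1/4882 = -1/12 - 3687/4882 = -24563/29292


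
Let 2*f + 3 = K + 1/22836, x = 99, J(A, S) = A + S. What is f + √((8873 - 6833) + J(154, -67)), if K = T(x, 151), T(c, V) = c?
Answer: 2192257/45672 + √2127 ≈ 94.119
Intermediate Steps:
K = 99
f = 2192257/45672 (f = -3/2 + (99 + 1/22836)/2 = -3/2 + (½)*(2260765/22836) = -3/2 + 2260765/45672 = 2192257/45672 ≈ 48.000)
f + √((8873 - 6833) + J(154, -67)) = 2192257/45672 + √((8873 - 6833) + (154 - 67)) = 2192257/45672 + √(2040 + 87) = 2192257/45672 + √2127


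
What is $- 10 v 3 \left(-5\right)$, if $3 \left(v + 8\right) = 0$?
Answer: $-1200$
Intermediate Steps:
$v = -8$ ($v = -8 + \frac{1}{3} \cdot 0 = -8 + 0 = -8$)
$- 10 v 3 \left(-5\right) = \left(-10\right) \left(-8\right) 3 \left(-5\right) = 80 \left(-15\right) = -1200$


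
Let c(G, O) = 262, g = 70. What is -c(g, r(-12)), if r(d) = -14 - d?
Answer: -262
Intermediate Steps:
-c(g, r(-12)) = -1*262 = -262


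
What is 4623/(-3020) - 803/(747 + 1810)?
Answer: -14246071/7722140 ≈ -1.8448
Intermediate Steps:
4623/(-3020) - 803/(747 + 1810) = 4623*(-1/3020) - 803/2557 = -4623/3020 - 803*1/2557 = -4623/3020 - 803/2557 = -14246071/7722140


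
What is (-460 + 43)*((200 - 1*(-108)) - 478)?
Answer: 70890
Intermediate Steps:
(-460 + 43)*((200 - 1*(-108)) - 478) = -417*((200 + 108) - 478) = -417*(308 - 478) = -417*(-170) = 70890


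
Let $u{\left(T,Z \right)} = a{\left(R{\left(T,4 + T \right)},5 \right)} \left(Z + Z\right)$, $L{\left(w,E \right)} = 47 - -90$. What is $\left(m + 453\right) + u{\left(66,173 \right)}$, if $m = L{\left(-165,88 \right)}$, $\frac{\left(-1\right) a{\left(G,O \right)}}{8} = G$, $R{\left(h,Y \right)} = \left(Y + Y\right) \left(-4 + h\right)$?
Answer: $-24025650$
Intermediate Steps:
$L{\left(w,E \right)} = 137$ ($L{\left(w,E \right)} = 47 + 90 = 137$)
$R{\left(h,Y \right)} = 2 Y \left(-4 + h\right)$
$a{\left(G,O \right)} = - 8 G$
$u{\left(T,Z \right)} = - 32 Z \left(-4 + T\right) \left(4 + T\right)$ ($u{\left(T,Z \right)} = - 8 \cdot 2 \left(4 + T\right) \left(-4 + T\right) \left(Z + Z\right) = - 8 \cdot 2 \left(-4 + T\right) \left(4 + T\right) 2 Z = - 16 \left(-4 + T\right) \left(4 + T\right) 2 Z = - 32 Z \left(-4 + T\right) \left(4 + T\right)$)
$m = 137$
$\left(m + 453\right) + u{\left(66,173 \right)} = \left(137 + 453\right) + 32 \cdot 173 \left(16 - 66^{2}\right) = 590 + 32 \cdot 173 \left(16 - 4356\right) = 590 + 32 \cdot 173 \left(-4340\right) = 590 - 24026240 = -24025650$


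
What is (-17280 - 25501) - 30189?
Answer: -72970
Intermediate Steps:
(-17280 - 25501) - 30189 = -42781 - 30189 = -72970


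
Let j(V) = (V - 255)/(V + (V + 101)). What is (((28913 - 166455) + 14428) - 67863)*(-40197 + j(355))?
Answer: 6225786604659/811 ≈ 7.6767e+9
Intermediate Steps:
j(V) = (-255 + V)/(101 + 2*V) (j(V) = (-255 + V)/(V + (101 + V)) = (-255 + V)/(101 + 2*V))
(((28913 - 166455) + 14428) - 67863)*(-40197 + j(355)) = (((28913 - 166455) + 14428) - 67863)*(-40197 + (-255 + 355)/(101 + 2*355)) = ((-137542 + 14428) - 67863)*(-40197 + 100/(101 + 710)) = (-123114 - 67863)*(-40197 + 100/811) = -190977*(-40197 + (1/811)*100) = -190977*(-40197 + 100/811) = -190977*(-32599667/811) = 6225786604659/811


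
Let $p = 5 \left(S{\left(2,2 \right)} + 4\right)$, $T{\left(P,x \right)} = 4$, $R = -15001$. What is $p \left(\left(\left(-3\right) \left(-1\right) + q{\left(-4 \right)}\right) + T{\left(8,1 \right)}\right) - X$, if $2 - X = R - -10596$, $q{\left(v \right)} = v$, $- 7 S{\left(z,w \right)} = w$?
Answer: $- \frac{30459}{7} \approx -4351.3$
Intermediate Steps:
$S{\left(z,w \right)} = - \frac{w}{7}$
$X = 4407$ ($X = 2 - \left(-15001 - -10596\right) = 2 - \left(-15001 + 10596\right) = 2 - -4405 = 2 + 4405 = 4407$)
$p = \frac{130}{7}$ ($p = 5 \left(\left(- \frac{1}{7}\right) 2 + 4\right) = 5 \left(- \frac{2}{7} + 4\right) = 5 \cdot \frac{26}{7} = \frac{130}{7} \approx 18.571$)
$p \left(\left(\left(-3\right) \left(-1\right) + q{\left(-4 \right)}\right) + T{\left(8,1 \right)}\right) - X = \frac{130 \left(\left(\left(-3\right) \left(-1\right) - 4\right) + 4\right)}{7} - 4407 = \frac{130 \left(\left(3 - 4\right) + 4\right)}{7} - 4407 = \frac{130 \left(-1 + 4\right)}{7} - 4407 = \frac{130}{7} \cdot 3 - 4407 = \frac{390}{7} - 4407 = - \frac{30459}{7}$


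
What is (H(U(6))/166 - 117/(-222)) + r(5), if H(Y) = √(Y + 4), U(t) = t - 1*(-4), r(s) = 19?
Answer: 1445/74 + √14/166 ≈ 19.550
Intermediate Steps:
U(t) = 4 + t (U(t) = t + 4 = 4 + t)
H(Y) = √(4 + Y)
(H(U(6))/166 - 117/(-222)) + r(5) = (√(4 + (4 + 6))/166 - 117/(-222)) + 19 = (√(4 + 10)*(1/166) - 117*(-1/222)) + 19 = (√14*(1/166) + 39/74) + 19 = (√14/166 + 39/74) + 19 = (39/74 + √14/166) + 19 = 1445/74 + √14/166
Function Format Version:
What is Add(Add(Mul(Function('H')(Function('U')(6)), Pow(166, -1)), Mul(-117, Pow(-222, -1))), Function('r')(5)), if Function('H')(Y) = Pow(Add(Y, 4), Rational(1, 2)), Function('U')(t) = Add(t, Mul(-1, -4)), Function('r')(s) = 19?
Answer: Add(Rational(1445, 74), Mul(Rational(1, 166), Pow(14, Rational(1, 2)))) ≈ 19.550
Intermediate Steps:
Function('U')(t) = Add(4, t) (Function('U')(t) = Add(t, 4) = Add(4, t))
Function('H')(Y) = Pow(Add(4, Y), Rational(1, 2))
Add(Add(Mul(Function('H')(Function('U')(6)), Pow(166, -1)), Mul(-117, Pow(-222, -1))), Function('r')(5)) = Add(Add(Mul(Pow(Add(4, Add(4, 6)), Rational(1, 2)), Pow(166, -1)), Mul(-117, Pow(-222, -1))), 19) = Add(Add(Mul(Pow(Add(4, 10), Rational(1, 2)), Rational(1, 166)), Mul(-117, Rational(-1, 222))), 19) = Add(Add(Mul(Pow(14, Rational(1, 2)), Rational(1, 166)), Rational(39, 74)), 19) = Add(Add(Mul(Rational(1, 166), Pow(14, Rational(1, 2))), Rational(39, 74)), 19) = Add(Add(Rational(39, 74), Mul(Rational(1, 166), Pow(14, Rational(1, 2)))), 19) = Add(Rational(1445, 74), Mul(Rational(1, 166), Pow(14, Rational(1, 2))))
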